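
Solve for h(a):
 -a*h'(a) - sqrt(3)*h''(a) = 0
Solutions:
 h(a) = C1 + C2*erf(sqrt(2)*3^(3/4)*a/6)


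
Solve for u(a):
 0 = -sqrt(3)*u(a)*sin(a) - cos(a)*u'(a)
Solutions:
 u(a) = C1*cos(a)^(sqrt(3))


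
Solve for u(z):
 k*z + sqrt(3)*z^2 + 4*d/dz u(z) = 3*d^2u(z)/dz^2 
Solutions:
 u(z) = C1 + C2*exp(4*z/3) - k*z^2/8 - 3*k*z/16 - sqrt(3)*z^3/12 - 3*sqrt(3)*z^2/16 - 9*sqrt(3)*z/32


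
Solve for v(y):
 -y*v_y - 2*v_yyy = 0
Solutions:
 v(y) = C1 + Integral(C2*airyai(-2^(2/3)*y/2) + C3*airybi(-2^(2/3)*y/2), y)


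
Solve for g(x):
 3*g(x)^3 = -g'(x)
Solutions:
 g(x) = -sqrt(2)*sqrt(-1/(C1 - 3*x))/2
 g(x) = sqrt(2)*sqrt(-1/(C1 - 3*x))/2


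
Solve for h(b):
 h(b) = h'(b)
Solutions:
 h(b) = C1*exp(b)


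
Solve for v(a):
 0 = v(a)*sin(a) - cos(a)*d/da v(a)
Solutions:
 v(a) = C1/cos(a)


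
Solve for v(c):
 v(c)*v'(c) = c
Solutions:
 v(c) = -sqrt(C1 + c^2)
 v(c) = sqrt(C1 + c^2)


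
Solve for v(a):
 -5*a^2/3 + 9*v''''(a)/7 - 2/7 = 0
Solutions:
 v(a) = C1 + C2*a + C3*a^2 + C4*a^3 + 7*a^6/1944 + a^4/108


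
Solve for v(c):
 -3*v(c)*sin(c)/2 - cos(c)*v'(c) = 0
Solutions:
 v(c) = C1*cos(c)^(3/2)


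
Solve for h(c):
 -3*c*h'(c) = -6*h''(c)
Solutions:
 h(c) = C1 + C2*erfi(c/2)


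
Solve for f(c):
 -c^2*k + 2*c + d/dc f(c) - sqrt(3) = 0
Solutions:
 f(c) = C1 + c^3*k/3 - c^2 + sqrt(3)*c


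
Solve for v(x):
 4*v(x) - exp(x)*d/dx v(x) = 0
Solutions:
 v(x) = C1*exp(-4*exp(-x))


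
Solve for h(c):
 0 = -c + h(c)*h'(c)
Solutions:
 h(c) = -sqrt(C1 + c^2)
 h(c) = sqrt(C1 + c^2)


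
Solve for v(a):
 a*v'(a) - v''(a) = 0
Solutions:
 v(a) = C1 + C2*erfi(sqrt(2)*a/2)


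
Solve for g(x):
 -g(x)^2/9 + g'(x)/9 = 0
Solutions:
 g(x) = -1/(C1 + x)


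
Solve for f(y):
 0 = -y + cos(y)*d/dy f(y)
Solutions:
 f(y) = C1 + Integral(y/cos(y), y)


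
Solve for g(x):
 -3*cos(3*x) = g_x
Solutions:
 g(x) = C1 - sin(3*x)


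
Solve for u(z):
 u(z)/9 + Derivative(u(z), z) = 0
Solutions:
 u(z) = C1*exp(-z/9)


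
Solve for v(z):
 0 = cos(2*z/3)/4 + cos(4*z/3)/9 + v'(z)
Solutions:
 v(z) = C1 - 3*sin(2*z/3)/8 - sin(4*z/3)/12


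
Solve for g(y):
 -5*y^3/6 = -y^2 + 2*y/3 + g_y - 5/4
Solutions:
 g(y) = C1 - 5*y^4/24 + y^3/3 - y^2/3 + 5*y/4


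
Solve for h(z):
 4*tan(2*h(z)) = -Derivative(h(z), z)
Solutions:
 h(z) = -asin(C1*exp(-8*z))/2 + pi/2
 h(z) = asin(C1*exp(-8*z))/2


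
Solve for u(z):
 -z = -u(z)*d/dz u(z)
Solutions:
 u(z) = -sqrt(C1 + z^2)
 u(z) = sqrt(C1 + z^2)


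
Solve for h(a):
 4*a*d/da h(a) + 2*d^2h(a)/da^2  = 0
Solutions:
 h(a) = C1 + C2*erf(a)


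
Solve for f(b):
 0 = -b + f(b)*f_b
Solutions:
 f(b) = -sqrt(C1 + b^2)
 f(b) = sqrt(C1 + b^2)


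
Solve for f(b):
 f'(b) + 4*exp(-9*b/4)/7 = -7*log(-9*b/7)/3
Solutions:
 f(b) = C1 - 7*b*log(-b)/3 + 7*b*(-2*log(3) + 1 + log(7))/3 + 16*exp(-9*b/4)/63


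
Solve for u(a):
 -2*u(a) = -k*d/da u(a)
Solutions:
 u(a) = C1*exp(2*a/k)


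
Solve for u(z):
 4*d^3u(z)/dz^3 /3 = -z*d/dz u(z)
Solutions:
 u(z) = C1 + Integral(C2*airyai(-6^(1/3)*z/2) + C3*airybi(-6^(1/3)*z/2), z)


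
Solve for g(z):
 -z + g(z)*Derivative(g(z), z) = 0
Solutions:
 g(z) = -sqrt(C1 + z^2)
 g(z) = sqrt(C1 + z^2)


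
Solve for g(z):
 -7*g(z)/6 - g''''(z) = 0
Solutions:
 g(z) = (C1*sin(14^(1/4)*3^(3/4)*z/6) + C2*cos(14^(1/4)*3^(3/4)*z/6))*exp(-14^(1/4)*3^(3/4)*z/6) + (C3*sin(14^(1/4)*3^(3/4)*z/6) + C4*cos(14^(1/4)*3^(3/4)*z/6))*exp(14^(1/4)*3^(3/4)*z/6)


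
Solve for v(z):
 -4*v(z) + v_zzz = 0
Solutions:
 v(z) = C3*exp(2^(2/3)*z) + (C1*sin(2^(2/3)*sqrt(3)*z/2) + C2*cos(2^(2/3)*sqrt(3)*z/2))*exp(-2^(2/3)*z/2)


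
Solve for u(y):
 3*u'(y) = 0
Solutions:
 u(y) = C1


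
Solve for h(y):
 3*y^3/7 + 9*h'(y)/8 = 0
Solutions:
 h(y) = C1 - 2*y^4/21


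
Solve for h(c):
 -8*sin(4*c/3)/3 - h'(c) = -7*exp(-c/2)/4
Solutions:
 h(c) = C1 + 2*cos(4*c/3) - 7*exp(-c/2)/2


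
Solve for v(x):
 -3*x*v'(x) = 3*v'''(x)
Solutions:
 v(x) = C1 + Integral(C2*airyai(-x) + C3*airybi(-x), x)


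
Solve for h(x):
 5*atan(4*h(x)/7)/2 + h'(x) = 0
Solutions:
 Integral(1/atan(4*_y/7), (_y, h(x))) = C1 - 5*x/2


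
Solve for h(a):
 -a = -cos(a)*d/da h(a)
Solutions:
 h(a) = C1 + Integral(a/cos(a), a)


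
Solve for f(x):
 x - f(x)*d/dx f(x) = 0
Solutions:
 f(x) = -sqrt(C1 + x^2)
 f(x) = sqrt(C1 + x^2)


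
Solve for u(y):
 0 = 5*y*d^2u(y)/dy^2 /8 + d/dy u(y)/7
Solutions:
 u(y) = C1 + C2*y^(27/35)


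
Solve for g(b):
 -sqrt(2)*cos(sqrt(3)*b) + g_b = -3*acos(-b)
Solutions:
 g(b) = C1 - 3*b*acos(-b) - 3*sqrt(1 - b^2) + sqrt(6)*sin(sqrt(3)*b)/3


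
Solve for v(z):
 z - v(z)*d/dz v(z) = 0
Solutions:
 v(z) = -sqrt(C1 + z^2)
 v(z) = sqrt(C1 + z^2)


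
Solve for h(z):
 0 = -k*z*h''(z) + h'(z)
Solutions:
 h(z) = C1 + z^(((re(k) + 1)*re(k) + im(k)^2)/(re(k)^2 + im(k)^2))*(C2*sin(log(z)*Abs(im(k))/(re(k)^2 + im(k)^2)) + C3*cos(log(z)*im(k)/(re(k)^2 + im(k)^2)))


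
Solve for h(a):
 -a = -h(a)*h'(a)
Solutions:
 h(a) = -sqrt(C1 + a^2)
 h(a) = sqrt(C1 + a^2)


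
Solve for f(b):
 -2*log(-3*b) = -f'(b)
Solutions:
 f(b) = C1 + 2*b*log(-b) + 2*b*(-1 + log(3))


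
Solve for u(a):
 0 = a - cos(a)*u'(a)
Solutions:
 u(a) = C1 + Integral(a/cos(a), a)


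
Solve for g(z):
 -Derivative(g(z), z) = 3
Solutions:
 g(z) = C1 - 3*z


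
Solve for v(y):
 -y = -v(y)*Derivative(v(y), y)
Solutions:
 v(y) = -sqrt(C1 + y^2)
 v(y) = sqrt(C1 + y^2)


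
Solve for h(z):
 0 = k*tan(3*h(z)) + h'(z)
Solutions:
 h(z) = -asin(C1*exp(-3*k*z))/3 + pi/3
 h(z) = asin(C1*exp(-3*k*z))/3


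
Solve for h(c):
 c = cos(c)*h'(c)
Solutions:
 h(c) = C1 + Integral(c/cos(c), c)


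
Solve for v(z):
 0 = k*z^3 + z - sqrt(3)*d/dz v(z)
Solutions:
 v(z) = C1 + sqrt(3)*k*z^4/12 + sqrt(3)*z^2/6


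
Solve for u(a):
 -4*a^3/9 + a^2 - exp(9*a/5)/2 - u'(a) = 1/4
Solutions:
 u(a) = C1 - a^4/9 + a^3/3 - a/4 - 5*exp(9*a/5)/18


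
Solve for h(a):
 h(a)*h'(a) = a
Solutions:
 h(a) = -sqrt(C1 + a^2)
 h(a) = sqrt(C1 + a^2)


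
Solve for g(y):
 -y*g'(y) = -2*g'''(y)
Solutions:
 g(y) = C1 + Integral(C2*airyai(2^(2/3)*y/2) + C3*airybi(2^(2/3)*y/2), y)


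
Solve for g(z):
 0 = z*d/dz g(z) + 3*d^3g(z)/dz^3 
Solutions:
 g(z) = C1 + Integral(C2*airyai(-3^(2/3)*z/3) + C3*airybi(-3^(2/3)*z/3), z)


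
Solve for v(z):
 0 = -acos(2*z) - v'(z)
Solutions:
 v(z) = C1 - z*acos(2*z) + sqrt(1 - 4*z^2)/2


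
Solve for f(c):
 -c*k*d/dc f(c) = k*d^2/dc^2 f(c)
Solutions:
 f(c) = C1 + C2*erf(sqrt(2)*c/2)


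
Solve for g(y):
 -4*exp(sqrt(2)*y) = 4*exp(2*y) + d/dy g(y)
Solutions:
 g(y) = C1 - 2*exp(2*y) - 2*sqrt(2)*exp(sqrt(2)*y)


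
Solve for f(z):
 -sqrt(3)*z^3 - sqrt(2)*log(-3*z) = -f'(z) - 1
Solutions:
 f(z) = C1 + sqrt(3)*z^4/4 + sqrt(2)*z*log(-z) + z*(-sqrt(2) - 1 + sqrt(2)*log(3))


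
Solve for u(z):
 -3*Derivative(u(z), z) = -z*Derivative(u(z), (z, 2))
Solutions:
 u(z) = C1 + C2*z^4


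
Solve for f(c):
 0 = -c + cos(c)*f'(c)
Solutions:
 f(c) = C1 + Integral(c/cos(c), c)


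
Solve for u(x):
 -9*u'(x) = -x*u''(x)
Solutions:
 u(x) = C1 + C2*x^10


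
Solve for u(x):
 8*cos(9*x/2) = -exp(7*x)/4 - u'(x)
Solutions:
 u(x) = C1 - exp(7*x)/28 - 16*sin(9*x/2)/9


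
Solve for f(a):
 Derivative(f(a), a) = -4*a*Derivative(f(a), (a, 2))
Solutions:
 f(a) = C1 + C2*a^(3/4)


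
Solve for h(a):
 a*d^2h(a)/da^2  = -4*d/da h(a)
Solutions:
 h(a) = C1 + C2/a^3


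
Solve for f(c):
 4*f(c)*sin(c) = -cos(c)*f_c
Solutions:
 f(c) = C1*cos(c)^4


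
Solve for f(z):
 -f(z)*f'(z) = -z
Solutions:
 f(z) = -sqrt(C1 + z^2)
 f(z) = sqrt(C1 + z^2)


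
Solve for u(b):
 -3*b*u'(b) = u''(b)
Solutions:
 u(b) = C1 + C2*erf(sqrt(6)*b/2)


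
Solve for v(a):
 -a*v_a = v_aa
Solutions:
 v(a) = C1 + C2*erf(sqrt(2)*a/2)


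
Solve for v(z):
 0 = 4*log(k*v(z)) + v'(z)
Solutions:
 li(k*v(z))/k = C1 - 4*z


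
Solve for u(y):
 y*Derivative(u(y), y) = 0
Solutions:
 u(y) = C1


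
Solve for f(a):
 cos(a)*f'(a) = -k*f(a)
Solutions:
 f(a) = C1*exp(k*(log(sin(a) - 1) - log(sin(a) + 1))/2)


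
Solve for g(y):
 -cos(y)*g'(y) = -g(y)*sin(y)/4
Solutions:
 g(y) = C1/cos(y)^(1/4)


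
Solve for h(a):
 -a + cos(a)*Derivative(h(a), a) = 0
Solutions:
 h(a) = C1 + Integral(a/cos(a), a)


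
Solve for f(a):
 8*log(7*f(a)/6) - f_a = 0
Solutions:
 Integral(1/(-log(_y) - log(7) + log(6)), (_y, f(a)))/8 = C1 - a


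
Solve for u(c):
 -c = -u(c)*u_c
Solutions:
 u(c) = -sqrt(C1 + c^2)
 u(c) = sqrt(C1 + c^2)


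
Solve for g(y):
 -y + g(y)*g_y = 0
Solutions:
 g(y) = -sqrt(C1 + y^2)
 g(y) = sqrt(C1 + y^2)


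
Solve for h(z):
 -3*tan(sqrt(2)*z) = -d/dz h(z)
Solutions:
 h(z) = C1 - 3*sqrt(2)*log(cos(sqrt(2)*z))/2


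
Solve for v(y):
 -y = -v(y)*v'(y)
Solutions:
 v(y) = -sqrt(C1 + y^2)
 v(y) = sqrt(C1 + y^2)


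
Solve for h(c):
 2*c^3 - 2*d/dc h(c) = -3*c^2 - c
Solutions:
 h(c) = C1 + c^4/4 + c^3/2 + c^2/4


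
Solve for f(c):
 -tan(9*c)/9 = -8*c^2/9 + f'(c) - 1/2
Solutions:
 f(c) = C1 + 8*c^3/27 + c/2 + log(cos(9*c))/81


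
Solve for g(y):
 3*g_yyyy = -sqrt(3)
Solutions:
 g(y) = C1 + C2*y + C3*y^2 + C4*y^3 - sqrt(3)*y^4/72


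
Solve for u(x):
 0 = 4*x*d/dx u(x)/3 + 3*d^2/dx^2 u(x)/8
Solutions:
 u(x) = C1 + C2*erf(4*x/3)


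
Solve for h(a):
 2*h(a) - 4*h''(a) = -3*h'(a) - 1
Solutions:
 h(a) = C1*exp(a*(3 - sqrt(41))/8) + C2*exp(a*(3 + sqrt(41))/8) - 1/2


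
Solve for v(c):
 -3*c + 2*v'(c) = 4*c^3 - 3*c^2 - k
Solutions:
 v(c) = C1 + c^4/2 - c^3/2 + 3*c^2/4 - c*k/2


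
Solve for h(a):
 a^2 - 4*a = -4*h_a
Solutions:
 h(a) = C1 - a^3/12 + a^2/2


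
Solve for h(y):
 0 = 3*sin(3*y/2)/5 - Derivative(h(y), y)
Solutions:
 h(y) = C1 - 2*cos(3*y/2)/5


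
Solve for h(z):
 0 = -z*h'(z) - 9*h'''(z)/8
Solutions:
 h(z) = C1 + Integral(C2*airyai(-2*3^(1/3)*z/3) + C3*airybi(-2*3^(1/3)*z/3), z)


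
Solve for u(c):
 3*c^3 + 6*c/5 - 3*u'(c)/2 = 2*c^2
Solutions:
 u(c) = C1 + c^4/2 - 4*c^3/9 + 2*c^2/5


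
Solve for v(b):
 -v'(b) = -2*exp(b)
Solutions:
 v(b) = C1 + 2*exp(b)


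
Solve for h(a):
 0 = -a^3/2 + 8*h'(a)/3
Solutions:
 h(a) = C1 + 3*a^4/64


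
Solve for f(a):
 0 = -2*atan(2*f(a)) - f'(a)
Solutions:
 Integral(1/atan(2*_y), (_y, f(a))) = C1 - 2*a


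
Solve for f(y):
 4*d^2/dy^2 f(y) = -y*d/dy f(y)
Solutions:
 f(y) = C1 + C2*erf(sqrt(2)*y/4)


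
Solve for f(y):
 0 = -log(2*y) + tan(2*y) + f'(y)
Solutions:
 f(y) = C1 + y*log(y) - y + y*log(2) + log(cos(2*y))/2


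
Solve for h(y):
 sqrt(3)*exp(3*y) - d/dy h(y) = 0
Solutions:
 h(y) = C1 + sqrt(3)*exp(3*y)/3


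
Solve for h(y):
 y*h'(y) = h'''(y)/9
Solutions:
 h(y) = C1 + Integral(C2*airyai(3^(2/3)*y) + C3*airybi(3^(2/3)*y), y)


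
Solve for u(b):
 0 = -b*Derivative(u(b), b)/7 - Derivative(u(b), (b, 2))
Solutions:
 u(b) = C1 + C2*erf(sqrt(14)*b/14)


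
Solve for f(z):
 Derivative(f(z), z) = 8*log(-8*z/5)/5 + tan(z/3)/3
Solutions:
 f(z) = C1 + 8*z*log(-z)/5 - 8*z*log(5)/5 - 8*z/5 + 24*z*log(2)/5 - log(cos(z/3))


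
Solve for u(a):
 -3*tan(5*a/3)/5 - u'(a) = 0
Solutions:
 u(a) = C1 + 9*log(cos(5*a/3))/25


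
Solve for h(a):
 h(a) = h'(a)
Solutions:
 h(a) = C1*exp(a)


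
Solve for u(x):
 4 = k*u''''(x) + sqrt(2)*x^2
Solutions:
 u(x) = C1 + C2*x + C3*x^2 + C4*x^3 - sqrt(2)*x^6/(360*k) + x^4/(6*k)


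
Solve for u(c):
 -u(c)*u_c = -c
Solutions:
 u(c) = -sqrt(C1 + c^2)
 u(c) = sqrt(C1 + c^2)


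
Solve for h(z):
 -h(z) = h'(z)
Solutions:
 h(z) = C1*exp(-z)


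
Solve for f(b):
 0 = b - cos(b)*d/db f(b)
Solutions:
 f(b) = C1 + Integral(b/cos(b), b)


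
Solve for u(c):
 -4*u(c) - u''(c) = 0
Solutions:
 u(c) = C1*sin(2*c) + C2*cos(2*c)


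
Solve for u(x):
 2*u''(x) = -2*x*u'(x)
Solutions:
 u(x) = C1 + C2*erf(sqrt(2)*x/2)


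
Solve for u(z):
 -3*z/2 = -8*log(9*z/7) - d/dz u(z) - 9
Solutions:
 u(z) = C1 + 3*z^2/4 - 8*z*log(z) + z*log(5764801/43046721) - z


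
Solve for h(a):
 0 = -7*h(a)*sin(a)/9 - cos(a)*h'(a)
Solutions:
 h(a) = C1*cos(a)^(7/9)


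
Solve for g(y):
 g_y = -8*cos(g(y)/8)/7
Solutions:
 8*y/7 - 4*log(sin(g(y)/8) - 1) + 4*log(sin(g(y)/8) + 1) = C1


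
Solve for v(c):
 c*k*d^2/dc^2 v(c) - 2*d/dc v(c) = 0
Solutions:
 v(c) = C1 + c^(((re(k) + 2)*re(k) + im(k)^2)/(re(k)^2 + im(k)^2))*(C2*sin(2*log(c)*Abs(im(k))/(re(k)^2 + im(k)^2)) + C3*cos(2*log(c)*im(k)/(re(k)^2 + im(k)^2)))


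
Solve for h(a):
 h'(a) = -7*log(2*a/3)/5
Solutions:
 h(a) = C1 - 7*a*log(a)/5 - 7*a*log(2)/5 + 7*a/5 + 7*a*log(3)/5


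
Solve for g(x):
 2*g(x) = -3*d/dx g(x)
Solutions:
 g(x) = C1*exp(-2*x/3)


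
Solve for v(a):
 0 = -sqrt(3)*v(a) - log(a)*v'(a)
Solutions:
 v(a) = C1*exp(-sqrt(3)*li(a))


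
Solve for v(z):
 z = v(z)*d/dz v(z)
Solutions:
 v(z) = -sqrt(C1 + z^2)
 v(z) = sqrt(C1 + z^2)


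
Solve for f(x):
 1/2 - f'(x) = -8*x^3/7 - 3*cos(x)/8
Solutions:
 f(x) = C1 + 2*x^4/7 + x/2 + 3*sin(x)/8


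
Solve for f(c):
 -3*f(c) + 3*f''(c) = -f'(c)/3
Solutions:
 f(c) = C1*exp(c*(-1 + 5*sqrt(13))/18) + C2*exp(-c*(1 + 5*sqrt(13))/18)


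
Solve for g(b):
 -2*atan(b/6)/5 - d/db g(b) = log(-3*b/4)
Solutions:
 g(b) = C1 - b*log(-b) - 2*b*atan(b/6)/5 - b*log(3) + b + 2*b*log(2) + 6*log(b^2 + 36)/5


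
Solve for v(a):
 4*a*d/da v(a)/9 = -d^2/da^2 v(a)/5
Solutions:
 v(a) = C1 + C2*erf(sqrt(10)*a/3)


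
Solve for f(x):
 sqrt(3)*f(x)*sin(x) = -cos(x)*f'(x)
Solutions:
 f(x) = C1*cos(x)^(sqrt(3))


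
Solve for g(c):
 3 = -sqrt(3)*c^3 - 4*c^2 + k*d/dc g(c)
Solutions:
 g(c) = C1 + sqrt(3)*c^4/(4*k) + 4*c^3/(3*k) + 3*c/k


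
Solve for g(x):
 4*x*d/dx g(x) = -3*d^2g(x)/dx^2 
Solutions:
 g(x) = C1 + C2*erf(sqrt(6)*x/3)


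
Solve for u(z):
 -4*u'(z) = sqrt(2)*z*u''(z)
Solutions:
 u(z) = C1 + C2*z^(1 - 2*sqrt(2))


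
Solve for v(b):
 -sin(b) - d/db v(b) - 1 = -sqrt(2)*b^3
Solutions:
 v(b) = C1 + sqrt(2)*b^4/4 - b + cos(b)


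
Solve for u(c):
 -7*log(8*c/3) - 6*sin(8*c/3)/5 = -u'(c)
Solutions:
 u(c) = C1 + 7*c*log(c) - 7*c*log(3) - 7*c + 21*c*log(2) - 9*cos(8*c/3)/20


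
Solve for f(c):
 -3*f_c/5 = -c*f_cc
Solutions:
 f(c) = C1 + C2*c^(8/5)


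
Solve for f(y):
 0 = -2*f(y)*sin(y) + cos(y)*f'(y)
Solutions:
 f(y) = C1/cos(y)^2


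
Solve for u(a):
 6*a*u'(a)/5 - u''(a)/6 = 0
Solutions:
 u(a) = C1 + C2*erfi(3*sqrt(10)*a/5)


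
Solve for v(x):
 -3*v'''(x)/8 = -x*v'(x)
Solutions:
 v(x) = C1 + Integral(C2*airyai(2*3^(2/3)*x/3) + C3*airybi(2*3^(2/3)*x/3), x)


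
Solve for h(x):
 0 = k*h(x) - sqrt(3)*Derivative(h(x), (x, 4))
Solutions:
 h(x) = C1*exp(-3^(7/8)*k^(1/4)*x/3) + C2*exp(3^(7/8)*k^(1/4)*x/3) + C3*exp(-3^(7/8)*I*k^(1/4)*x/3) + C4*exp(3^(7/8)*I*k^(1/4)*x/3)


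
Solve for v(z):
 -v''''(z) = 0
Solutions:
 v(z) = C1 + C2*z + C3*z^2 + C4*z^3


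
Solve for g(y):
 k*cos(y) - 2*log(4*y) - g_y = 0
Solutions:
 g(y) = C1 + k*sin(y) - 2*y*log(y) - 4*y*log(2) + 2*y


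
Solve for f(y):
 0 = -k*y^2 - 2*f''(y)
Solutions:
 f(y) = C1 + C2*y - k*y^4/24


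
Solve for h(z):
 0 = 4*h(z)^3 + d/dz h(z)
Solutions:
 h(z) = -sqrt(2)*sqrt(-1/(C1 - 4*z))/2
 h(z) = sqrt(2)*sqrt(-1/(C1 - 4*z))/2


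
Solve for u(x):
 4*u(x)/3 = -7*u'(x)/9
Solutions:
 u(x) = C1*exp(-12*x/7)


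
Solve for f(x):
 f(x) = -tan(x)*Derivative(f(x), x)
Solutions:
 f(x) = C1/sin(x)


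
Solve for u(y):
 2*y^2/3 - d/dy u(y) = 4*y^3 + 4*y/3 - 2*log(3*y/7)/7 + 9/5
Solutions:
 u(y) = C1 - y^4 + 2*y^3/9 - 2*y^2/3 + 2*y*log(y)/7 - 73*y/35 - 2*y*log(7)/7 + 2*y*log(3)/7


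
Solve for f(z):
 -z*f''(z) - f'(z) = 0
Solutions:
 f(z) = C1 + C2*log(z)


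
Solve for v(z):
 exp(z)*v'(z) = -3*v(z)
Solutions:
 v(z) = C1*exp(3*exp(-z))


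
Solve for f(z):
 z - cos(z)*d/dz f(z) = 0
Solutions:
 f(z) = C1 + Integral(z/cos(z), z)


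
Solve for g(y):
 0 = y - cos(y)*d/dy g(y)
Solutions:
 g(y) = C1 + Integral(y/cos(y), y)


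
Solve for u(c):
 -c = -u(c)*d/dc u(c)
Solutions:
 u(c) = -sqrt(C1 + c^2)
 u(c) = sqrt(C1 + c^2)


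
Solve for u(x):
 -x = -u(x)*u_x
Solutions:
 u(x) = -sqrt(C1 + x^2)
 u(x) = sqrt(C1 + x^2)


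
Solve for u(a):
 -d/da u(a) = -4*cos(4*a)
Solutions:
 u(a) = C1 + sin(4*a)


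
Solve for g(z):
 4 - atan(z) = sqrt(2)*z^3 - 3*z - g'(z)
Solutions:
 g(z) = C1 + sqrt(2)*z^4/4 - 3*z^2/2 + z*atan(z) - 4*z - log(z^2 + 1)/2


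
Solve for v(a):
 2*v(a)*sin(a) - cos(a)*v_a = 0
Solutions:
 v(a) = C1/cos(a)^2


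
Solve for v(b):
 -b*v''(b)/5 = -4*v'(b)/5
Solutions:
 v(b) = C1 + C2*b^5


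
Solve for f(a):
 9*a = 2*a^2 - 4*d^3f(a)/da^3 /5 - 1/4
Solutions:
 f(a) = C1 + C2*a + C3*a^2 + a^5/24 - 15*a^4/32 - 5*a^3/96


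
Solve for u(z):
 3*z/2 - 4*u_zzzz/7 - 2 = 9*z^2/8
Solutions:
 u(z) = C1 + C2*z + C3*z^2 + C4*z^3 - 7*z^6/1280 + 7*z^5/320 - 7*z^4/48


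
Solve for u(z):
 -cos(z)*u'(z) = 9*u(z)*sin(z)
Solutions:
 u(z) = C1*cos(z)^9


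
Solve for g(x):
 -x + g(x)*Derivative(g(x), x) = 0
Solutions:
 g(x) = -sqrt(C1 + x^2)
 g(x) = sqrt(C1 + x^2)


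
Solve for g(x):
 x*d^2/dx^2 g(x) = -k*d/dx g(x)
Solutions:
 g(x) = C1 + x^(1 - re(k))*(C2*sin(log(x)*Abs(im(k))) + C3*cos(log(x)*im(k)))


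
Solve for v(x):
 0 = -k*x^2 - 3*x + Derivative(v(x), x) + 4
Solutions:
 v(x) = C1 + k*x^3/3 + 3*x^2/2 - 4*x


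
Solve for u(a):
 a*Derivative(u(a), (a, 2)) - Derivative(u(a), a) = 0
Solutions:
 u(a) = C1 + C2*a^2


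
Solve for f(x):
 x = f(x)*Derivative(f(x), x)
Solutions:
 f(x) = -sqrt(C1 + x^2)
 f(x) = sqrt(C1 + x^2)


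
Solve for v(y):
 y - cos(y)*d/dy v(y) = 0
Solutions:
 v(y) = C1 + Integral(y/cos(y), y)


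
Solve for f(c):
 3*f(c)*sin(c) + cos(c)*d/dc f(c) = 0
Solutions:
 f(c) = C1*cos(c)^3


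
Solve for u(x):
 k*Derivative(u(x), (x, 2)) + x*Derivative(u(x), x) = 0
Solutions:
 u(x) = C1 + C2*sqrt(k)*erf(sqrt(2)*x*sqrt(1/k)/2)


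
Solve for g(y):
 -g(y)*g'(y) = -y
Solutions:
 g(y) = -sqrt(C1 + y^2)
 g(y) = sqrt(C1 + y^2)


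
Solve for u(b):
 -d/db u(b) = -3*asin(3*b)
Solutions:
 u(b) = C1 + 3*b*asin(3*b) + sqrt(1 - 9*b^2)


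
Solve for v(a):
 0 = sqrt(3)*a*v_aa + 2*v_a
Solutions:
 v(a) = C1 + C2*a^(1 - 2*sqrt(3)/3)


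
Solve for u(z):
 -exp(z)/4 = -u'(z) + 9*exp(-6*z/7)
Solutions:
 u(z) = C1 + exp(z)/4 - 21*exp(-6*z/7)/2


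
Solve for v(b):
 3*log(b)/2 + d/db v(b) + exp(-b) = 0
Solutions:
 v(b) = C1 - 3*b*log(b)/2 + 3*b/2 + exp(-b)


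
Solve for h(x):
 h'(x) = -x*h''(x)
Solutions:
 h(x) = C1 + C2*log(x)


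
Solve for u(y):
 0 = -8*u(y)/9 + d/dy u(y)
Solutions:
 u(y) = C1*exp(8*y/9)


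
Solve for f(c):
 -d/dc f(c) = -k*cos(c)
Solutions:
 f(c) = C1 + k*sin(c)


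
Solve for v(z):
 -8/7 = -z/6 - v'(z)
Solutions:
 v(z) = C1 - z^2/12 + 8*z/7


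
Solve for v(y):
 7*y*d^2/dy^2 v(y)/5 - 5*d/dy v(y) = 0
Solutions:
 v(y) = C1 + C2*y^(32/7)


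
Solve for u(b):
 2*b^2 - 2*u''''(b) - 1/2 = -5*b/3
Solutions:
 u(b) = C1 + C2*b + C3*b^2 + C4*b^3 + b^6/360 + b^5/144 - b^4/96


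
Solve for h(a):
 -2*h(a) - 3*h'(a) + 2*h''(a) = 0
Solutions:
 h(a) = C1*exp(-a/2) + C2*exp(2*a)


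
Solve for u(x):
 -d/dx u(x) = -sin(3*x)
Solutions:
 u(x) = C1 - cos(3*x)/3


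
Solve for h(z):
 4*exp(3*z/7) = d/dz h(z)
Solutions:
 h(z) = C1 + 28*exp(3*z/7)/3


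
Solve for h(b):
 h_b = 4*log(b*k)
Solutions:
 h(b) = C1 + 4*b*log(b*k) - 4*b


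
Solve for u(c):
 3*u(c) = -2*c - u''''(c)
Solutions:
 u(c) = -2*c/3 + (C1*sin(sqrt(2)*3^(1/4)*c/2) + C2*cos(sqrt(2)*3^(1/4)*c/2))*exp(-sqrt(2)*3^(1/4)*c/2) + (C3*sin(sqrt(2)*3^(1/4)*c/2) + C4*cos(sqrt(2)*3^(1/4)*c/2))*exp(sqrt(2)*3^(1/4)*c/2)


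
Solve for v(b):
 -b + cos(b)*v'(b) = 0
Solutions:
 v(b) = C1 + Integral(b/cos(b), b)


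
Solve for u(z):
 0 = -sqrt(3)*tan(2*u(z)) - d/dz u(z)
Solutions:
 u(z) = -asin(C1*exp(-2*sqrt(3)*z))/2 + pi/2
 u(z) = asin(C1*exp(-2*sqrt(3)*z))/2


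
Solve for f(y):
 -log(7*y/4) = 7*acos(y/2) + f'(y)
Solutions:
 f(y) = C1 - y*log(y) - 7*y*acos(y/2) - y*log(7) + y + 2*y*log(2) + 7*sqrt(4 - y^2)


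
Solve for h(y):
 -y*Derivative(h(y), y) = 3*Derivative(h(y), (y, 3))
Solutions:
 h(y) = C1 + Integral(C2*airyai(-3^(2/3)*y/3) + C3*airybi(-3^(2/3)*y/3), y)


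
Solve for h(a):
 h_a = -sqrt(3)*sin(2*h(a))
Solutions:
 h(a) = pi - acos((-C1 - exp(4*sqrt(3)*a))/(C1 - exp(4*sqrt(3)*a)))/2
 h(a) = acos((-C1 - exp(4*sqrt(3)*a))/(C1 - exp(4*sqrt(3)*a)))/2


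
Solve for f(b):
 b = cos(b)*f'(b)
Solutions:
 f(b) = C1 + Integral(b/cos(b), b)


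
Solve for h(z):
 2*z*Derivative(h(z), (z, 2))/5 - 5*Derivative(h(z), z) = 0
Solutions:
 h(z) = C1 + C2*z^(27/2)


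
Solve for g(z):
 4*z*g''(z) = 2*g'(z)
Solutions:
 g(z) = C1 + C2*z^(3/2)


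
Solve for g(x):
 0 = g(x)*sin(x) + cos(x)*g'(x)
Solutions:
 g(x) = C1*cos(x)


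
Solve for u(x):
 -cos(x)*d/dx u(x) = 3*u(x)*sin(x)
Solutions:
 u(x) = C1*cos(x)^3


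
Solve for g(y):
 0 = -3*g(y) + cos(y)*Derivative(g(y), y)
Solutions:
 g(y) = C1*(sin(y) + 1)^(3/2)/(sin(y) - 1)^(3/2)


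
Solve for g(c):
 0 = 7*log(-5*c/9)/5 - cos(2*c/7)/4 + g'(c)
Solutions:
 g(c) = C1 - 7*c*log(-c)/5 - 7*c*log(5)/5 + 7*c/5 + 14*c*log(3)/5 + 7*sin(2*c/7)/8


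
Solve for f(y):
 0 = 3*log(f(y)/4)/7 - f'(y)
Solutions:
 7*Integral(1/(-log(_y) + 2*log(2)), (_y, f(y)))/3 = C1 - y


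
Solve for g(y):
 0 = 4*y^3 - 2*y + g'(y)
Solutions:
 g(y) = C1 - y^4 + y^2


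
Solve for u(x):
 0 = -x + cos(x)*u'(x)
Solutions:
 u(x) = C1 + Integral(x/cos(x), x)


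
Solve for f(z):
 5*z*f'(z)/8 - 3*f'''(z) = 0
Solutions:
 f(z) = C1 + Integral(C2*airyai(3^(2/3)*5^(1/3)*z/6) + C3*airybi(3^(2/3)*5^(1/3)*z/6), z)


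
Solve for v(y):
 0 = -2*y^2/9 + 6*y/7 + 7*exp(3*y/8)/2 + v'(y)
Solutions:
 v(y) = C1 + 2*y^3/27 - 3*y^2/7 - 28*exp(3*y/8)/3


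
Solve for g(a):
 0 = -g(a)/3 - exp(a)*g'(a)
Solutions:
 g(a) = C1*exp(exp(-a)/3)


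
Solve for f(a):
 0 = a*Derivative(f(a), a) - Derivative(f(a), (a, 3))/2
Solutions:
 f(a) = C1 + Integral(C2*airyai(2^(1/3)*a) + C3*airybi(2^(1/3)*a), a)


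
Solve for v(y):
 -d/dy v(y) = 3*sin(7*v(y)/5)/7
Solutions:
 3*y/7 + 5*log(cos(7*v(y)/5) - 1)/14 - 5*log(cos(7*v(y)/5) + 1)/14 = C1


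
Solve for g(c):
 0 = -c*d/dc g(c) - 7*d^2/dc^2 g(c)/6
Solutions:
 g(c) = C1 + C2*erf(sqrt(21)*c/7)


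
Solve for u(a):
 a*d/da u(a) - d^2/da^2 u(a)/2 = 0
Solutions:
 u(a) = C1 + C2*erfi(a)


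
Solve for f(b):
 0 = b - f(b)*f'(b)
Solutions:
 f(b) = -sqrt(C1 + b^2)
 f(b) = sqrt(C1 + b^2)


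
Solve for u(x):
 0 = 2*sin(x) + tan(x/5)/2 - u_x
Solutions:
 u(x) = C1 - 5*log(cos(x/5))/2 - 2*cos(x)


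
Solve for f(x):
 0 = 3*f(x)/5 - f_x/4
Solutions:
 f(x) = C1*exp(12*x/5)


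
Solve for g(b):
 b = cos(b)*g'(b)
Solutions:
 g(b) = C1 + Integral(b/cos(b), b)


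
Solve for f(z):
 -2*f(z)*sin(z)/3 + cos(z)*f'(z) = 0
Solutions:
 f(z) = C1/cos(z)^(2/3)


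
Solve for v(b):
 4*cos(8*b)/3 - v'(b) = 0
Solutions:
 v(b) = C1 + sin(8*b)/6


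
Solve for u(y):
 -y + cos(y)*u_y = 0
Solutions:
 u(y) = C1 + Integral(y/cos(y), y)


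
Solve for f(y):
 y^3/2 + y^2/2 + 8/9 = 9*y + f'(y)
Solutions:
 f(y) = C1 + y^4/8 + y^3/6 - 9*y^2/2 + 8*y/9


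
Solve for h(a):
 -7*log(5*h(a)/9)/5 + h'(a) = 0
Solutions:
 5*Integral(1/(-log(_y) - log(5) + 2*log(3)), (_y, h(a)))/7 = C1 - a


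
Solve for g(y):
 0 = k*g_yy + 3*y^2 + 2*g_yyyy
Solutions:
 g(y) = C1 + C2*y + C3*exp(-sqrt(2)*y*sqrt(-k)/2) + C4*exp(sqrt(2)*y*sqrt(-k)/2) - y^4/(4*k) + 6*y^2/k^2


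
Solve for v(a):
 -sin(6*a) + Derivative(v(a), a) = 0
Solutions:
 v(a) = C1 - cos(6*a)/6


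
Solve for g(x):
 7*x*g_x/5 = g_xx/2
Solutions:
 g(x) = C1 + C2*erfi(sqrt(35)*x/5)


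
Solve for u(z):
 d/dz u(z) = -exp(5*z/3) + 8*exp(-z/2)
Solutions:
 u(z) = C1 - 3*exp(5*z/3)/5 - 16*exp(-z/2)


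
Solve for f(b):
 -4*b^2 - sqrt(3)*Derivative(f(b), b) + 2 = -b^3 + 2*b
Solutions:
 f(b) = C1 + sqrt(3)*b^4/12 - 4*sqrt(3)*b^3/9 - sqrt(3)*b^2/3 + 2*sqrt(3)*b/3


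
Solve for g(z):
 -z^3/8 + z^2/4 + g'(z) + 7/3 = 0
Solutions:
 g(z) = C1 + z^4/32 - z^3/12 - 7*z/3


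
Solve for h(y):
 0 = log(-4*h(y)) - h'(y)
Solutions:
 -Integral(1/(log(-_y) + 2*log(2)), (_y, h(y))) = C1 - y


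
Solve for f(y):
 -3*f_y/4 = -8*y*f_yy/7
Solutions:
 f(y) = C1 + C2*y^(53/32)


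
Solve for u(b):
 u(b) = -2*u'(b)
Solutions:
 u(b) = C1*exp(-b/2)


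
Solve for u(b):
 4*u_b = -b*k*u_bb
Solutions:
 u(b) = C1 + b^(((re(k) - 4)*re(k) + im(k)^2)/(re(k)^2 + im(k)^2))*(C2*sin(4*log(b)*Abs(im(k))/(re(k)^2 + im(k)^2)) + C3*cos(4*log(b)*im(k)/(re(k)^2 + im(k)^2)))


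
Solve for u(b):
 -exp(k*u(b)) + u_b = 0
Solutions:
 u(b) = Piecewise((log(-1/(C1*k + b*k))/k, Ne(k, 0)), (nan, True))
 u(b) = Piecewise((C1 + b, Eq(k, 0)), (nan, True))


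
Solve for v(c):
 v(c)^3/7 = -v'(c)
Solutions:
 v(c) = -sqrt(14)*sqrt(-1/(C1 - c))/2
 v(c) = sqrt(14)*sqrt(-1/(C1 - c))/2


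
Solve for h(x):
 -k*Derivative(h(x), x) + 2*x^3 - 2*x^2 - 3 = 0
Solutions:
 h(x) = C1 + x^4/(2*k) - 2*x^3/(3*k) - 3*x/k


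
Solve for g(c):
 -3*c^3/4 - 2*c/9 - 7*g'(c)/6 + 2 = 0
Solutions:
 g(c) = C1 - 9*c^4/56 - 2*c^2/21 + 12*c/7


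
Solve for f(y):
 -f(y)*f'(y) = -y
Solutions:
 f(y) = -sqrt(C1 + y^2)
 f(y) = sqrt(C1 + y^2)


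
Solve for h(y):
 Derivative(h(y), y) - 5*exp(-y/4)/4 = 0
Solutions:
 h(y) = C1 - 5*exp(-y/4)


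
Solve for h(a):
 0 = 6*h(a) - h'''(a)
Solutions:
 h(a) = C3*exp(6^(1/3)*a) + (C1*sin(2^(1/3)*3^(5/6)*a/2) + C2*cos(2^(1/3)*3^(5/6)*a/2))*exp(-6^(1/3)*a/2)


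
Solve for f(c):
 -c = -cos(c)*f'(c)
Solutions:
 f(c) = C1 + Integral(c/cos(c), c)


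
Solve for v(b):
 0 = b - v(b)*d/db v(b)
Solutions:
 v(b) = -sqrt(C1 + b^2)
 v(b) = sqrt(C1 + b^2)


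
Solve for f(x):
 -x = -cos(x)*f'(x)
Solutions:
 f(x) = C1 + Integral(x/cos(x), x)


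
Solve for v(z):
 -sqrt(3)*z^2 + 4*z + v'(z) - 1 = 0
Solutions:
 v(z) = C1 + sqrt(3)*z^3/3 - 2*z^2 + z


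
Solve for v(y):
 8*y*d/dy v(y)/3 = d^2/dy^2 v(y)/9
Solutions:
 v(y) = C1 + C2*erfi(2*sqrt(3)*y)


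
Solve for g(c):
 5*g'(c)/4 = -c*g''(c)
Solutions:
 g(c) = C1 + C2/c^(1/4)


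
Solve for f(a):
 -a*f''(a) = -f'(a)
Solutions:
 f(a) = C1 + C2*a^2


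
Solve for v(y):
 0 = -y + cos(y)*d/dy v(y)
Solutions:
 v(y) = C1 + Integral(y/cos(y), y)


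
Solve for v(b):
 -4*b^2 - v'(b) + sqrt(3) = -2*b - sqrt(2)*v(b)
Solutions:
 v(b) = C1*exp(sqrt(2)*b) + 2*sqrt(2)*b^2 - sqrt(2)*b + 4*b - sqrt(6)/2 - 1 + 2*sqrt(2)


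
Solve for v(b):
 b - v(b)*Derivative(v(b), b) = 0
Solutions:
 v(b) = -sqrt(C1 + b^2)
 v(b) = sqrt(C1 + b^2)


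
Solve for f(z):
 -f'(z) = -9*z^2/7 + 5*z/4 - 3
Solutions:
 f(z) = C1 + 3*z^3/7 - 5*z^2/8 + 3*z


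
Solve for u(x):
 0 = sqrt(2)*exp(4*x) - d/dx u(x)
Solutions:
 u(x) = C1 + sqrt(2)*exp(4*x)/4


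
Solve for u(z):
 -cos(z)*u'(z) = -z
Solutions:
 u(z) = C1 + Integral(z/cos(z), z)


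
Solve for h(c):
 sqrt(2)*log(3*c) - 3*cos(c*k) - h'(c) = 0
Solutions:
 h(c) = C1 + sqrt(2)*c*(log(c) - 1) + sqrt(2)*c*log(3) - 3*Piecewise((sin(c*k)/k, Ne(k, 0)), (c, True))


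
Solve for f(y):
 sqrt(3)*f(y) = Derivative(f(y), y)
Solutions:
 f(y) = C1*exp(sqrt(3)*y)


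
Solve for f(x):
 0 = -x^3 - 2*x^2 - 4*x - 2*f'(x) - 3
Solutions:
 f(x) = C1 - x^4/8 - x^3/3 - x^2 - 3*x/2


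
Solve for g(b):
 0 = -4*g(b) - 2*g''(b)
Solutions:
 g(b) = C1*sin(sqrt(2)*b) + C2*cos(sqrt(2)*b)


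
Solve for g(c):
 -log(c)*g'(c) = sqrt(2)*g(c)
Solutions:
 g(c) = C1*exp(-sqrt(2)*li(c))


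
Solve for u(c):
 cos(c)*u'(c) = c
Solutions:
 u(c) = C1 + Integral(c/cos(c), c)


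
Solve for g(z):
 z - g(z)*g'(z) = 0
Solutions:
 g(z) = -sqrt(C1 + z^2)
 g(z) = sqrt(C1 + z^2)


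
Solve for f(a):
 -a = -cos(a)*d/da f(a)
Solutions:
 f(a) = C1 + Integral(a/cos(a), a)


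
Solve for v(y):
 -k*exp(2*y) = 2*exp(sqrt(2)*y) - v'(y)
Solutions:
 v(y) = C1 + k*exp(2*y)/2 + sqrt(2)*exp(sqrt(2)*y)


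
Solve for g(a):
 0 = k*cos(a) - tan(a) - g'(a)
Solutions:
 g(a) = C1 + k*sin(a) + log(cos(a))


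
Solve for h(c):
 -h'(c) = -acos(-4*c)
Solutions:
 h(c) = C1 + c*acos(-4*c) + sqrt(1 - 16*c^2)/4


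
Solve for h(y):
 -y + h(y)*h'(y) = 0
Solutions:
 h(y) = -sqrt(C1 + y^2)
 h(y) = sqrt(C1 + y^2)


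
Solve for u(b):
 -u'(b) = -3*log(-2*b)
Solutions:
 u(b) = C1 + 3*b*log(-b) + 3*b*(-1 + log(2))


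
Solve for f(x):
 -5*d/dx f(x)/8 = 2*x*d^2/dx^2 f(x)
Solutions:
 f(x) = C1 + C2*x^(11/16)


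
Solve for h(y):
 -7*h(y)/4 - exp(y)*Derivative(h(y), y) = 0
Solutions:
 h(y) = C1*exp(7*exp(-y)/4)


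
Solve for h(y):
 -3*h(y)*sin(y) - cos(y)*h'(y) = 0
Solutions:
 h(y) = C1*cos(y)^3


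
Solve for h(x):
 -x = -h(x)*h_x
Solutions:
 h(x) = -sqrt(C1 + x^2)
 h(x) = sqrt(C1 + x^2)


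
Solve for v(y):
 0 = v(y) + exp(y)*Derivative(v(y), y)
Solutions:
 v(y) = C1*exp(exp(-y))


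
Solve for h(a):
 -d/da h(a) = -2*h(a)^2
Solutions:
 h(a) = -1/(C1 + 2*a)


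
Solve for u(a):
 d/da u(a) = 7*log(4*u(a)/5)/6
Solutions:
 -6*Integral(1/(log(_y) - log(5) + 2*log(2)), (_y, u(a)))/7 = C1 - a


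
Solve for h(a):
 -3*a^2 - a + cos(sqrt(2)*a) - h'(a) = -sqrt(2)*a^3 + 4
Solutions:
 h(a) = C1 + sqrt(2)*a^4/4 - a^3 - a^2/2 - 4*a + sqrt(2)*sin(sqrt(2)*a)/2


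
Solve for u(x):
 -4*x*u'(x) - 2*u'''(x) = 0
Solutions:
 u(x) = C1 + Integral(C2*airyai(-2^(1/3)*x) + C3*airybi(-2^(1/3)*x), x)


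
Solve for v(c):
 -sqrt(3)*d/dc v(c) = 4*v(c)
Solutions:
 v(c) = C1*exp(-4*sqrt(3)*c/3)


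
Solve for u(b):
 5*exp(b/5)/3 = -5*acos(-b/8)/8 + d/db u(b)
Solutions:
 u(b) = C1 + 5*b*acos(-b/8)/8 + 5*sqrt(64 - b^2)/8 + 25*exp(b/5)/3


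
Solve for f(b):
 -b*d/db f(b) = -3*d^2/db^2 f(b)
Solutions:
 f(b) = C1 + C2*erfi(sqrt(6)*b/6)


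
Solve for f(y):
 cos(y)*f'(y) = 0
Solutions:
 f(y) = C1


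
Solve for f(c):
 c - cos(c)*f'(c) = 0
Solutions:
 f(c) = C1 + Integral(c/cos(c), c)


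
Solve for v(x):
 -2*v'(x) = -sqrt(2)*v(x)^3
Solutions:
 v(x) = -sqrt(-1/(C1 + sqrt(2)*x))
 v(x) = sqrt(-1/(C1 + sqrt(2)*x))


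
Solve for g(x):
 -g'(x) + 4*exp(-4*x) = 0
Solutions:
 g(x) = C1 - exp(-4*x)


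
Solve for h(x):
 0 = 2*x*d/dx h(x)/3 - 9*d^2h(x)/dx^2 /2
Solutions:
 h(x) = C1 + C2*erfi(sqrt(6)*x/9)


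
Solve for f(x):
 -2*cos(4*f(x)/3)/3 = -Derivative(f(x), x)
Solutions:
 -2*x/3 - 3*log(sin(4*f(x)/3) - 1)/8 + 3*log(sin(4*f(x)/3) + 1)/8 = C1


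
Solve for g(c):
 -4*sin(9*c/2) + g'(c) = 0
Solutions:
 g(c) = C1 - 8*cos(9*c/2)/9


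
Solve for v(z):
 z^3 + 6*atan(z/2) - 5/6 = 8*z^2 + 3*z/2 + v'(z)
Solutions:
 v(z) = C1 + z^4/4 - 8*z^3/3 - 3*z^2/4 + 6*z*atan(z/2) - 5*z/6 - 6*log(z^2 + 4)


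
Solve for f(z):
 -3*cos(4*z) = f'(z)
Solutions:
 f(z) = C1 - 3*sin(4*z)/4


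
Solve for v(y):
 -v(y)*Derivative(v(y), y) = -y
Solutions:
 v(y) = -sqrt(C1 + y^2)
 v(y) = sqrt(C1 + y^2)


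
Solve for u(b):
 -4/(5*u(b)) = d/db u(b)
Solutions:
 u(b) = -sqrt(C1 - 40*b)/5
 u(b) = sqrt(C1 - 40*b)/5


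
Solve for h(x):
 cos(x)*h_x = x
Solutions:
 h(x) = C1 + Integral(x/cos(x), x)


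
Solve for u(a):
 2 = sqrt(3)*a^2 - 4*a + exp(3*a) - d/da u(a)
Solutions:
 u(a) = C1 + sqrt(3)*a^3/3 - 2*a^2 - 2*a + exp(3*a)/3


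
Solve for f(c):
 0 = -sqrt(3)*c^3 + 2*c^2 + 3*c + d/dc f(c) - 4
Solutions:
 f(c) = C1 + sqrt(3)*c^4/4 - 2*c^3/3 - 3*c^2/2 + 4*c


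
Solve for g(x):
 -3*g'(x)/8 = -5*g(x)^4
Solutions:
 g(x) = (-1/(C1 + 40*x))^(1/3)
 g(x) = (-1/(C1 + 40*x))^(1/3)*(-1 - sqrt(3)*I)/2
 g(x) = (-1/(C1 + 40*x))^(1/3)*(-1 + sqrt(3)*I)/2


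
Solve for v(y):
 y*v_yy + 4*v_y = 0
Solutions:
 v(y) = C1 + C2/y^3


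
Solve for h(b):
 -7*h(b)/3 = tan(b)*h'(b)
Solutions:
 h(b) = C1/sin(b)^(7/3)


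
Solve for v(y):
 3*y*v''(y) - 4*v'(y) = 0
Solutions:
 v(y) = C1 + C2*y^(7/3)


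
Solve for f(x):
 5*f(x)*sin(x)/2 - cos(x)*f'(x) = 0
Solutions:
 f(x) = C1/cos(x)^(5/2)


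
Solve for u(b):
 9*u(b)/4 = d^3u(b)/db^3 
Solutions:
 u(b) = C3*exp(2^(1/3)*3^(2/3)*b/2) + (C1*sin(3*2^(1/3)*3^(1/6)*b/4) + C2*cos(3*2^(1/3)*3^(1/6)*b/4))*exp(-2^(1/3)*3^(2/3)*b/4)


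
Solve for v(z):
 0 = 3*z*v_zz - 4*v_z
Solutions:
 v(z) = C1 + C2*z^(7/3)


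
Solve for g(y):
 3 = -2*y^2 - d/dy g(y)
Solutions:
 g(y) = C1 - 2*y^3/3 - 3*y


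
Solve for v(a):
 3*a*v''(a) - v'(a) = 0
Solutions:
 v(a) = C1 + C2*a^(4/3)


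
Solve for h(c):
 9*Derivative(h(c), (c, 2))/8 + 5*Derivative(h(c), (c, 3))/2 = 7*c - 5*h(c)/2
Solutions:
 h(c) = C1*exp(c*(-6 + 9/(40*sqrt(10135) + 4027)^(1/3) + (40*sqrt(10135) + 4027)^(1/3))/40)*sin(sqrt(3)*c*(-(40*sqrt(10135) + 4027)^(1/3) + 9/(40*sqrt(10135) + 4027)^(1/3))/40) + C2*exp(c*(-6 + 9/(40*sqrt(10135) + 4027)^(1/3) + (40*sqrt(10135) + 4027)^(1/3))/40)*cos(sqrt(3)*c*(-(40*sqrt(10135) + 4027)^(1/3) + 9/(40*sqrt(10135) + 4027)^(1/3))/40) + C3*exp(-c*(9/(40*sqrt(10135) + 4027)^(1/3) + 3 + (40*sqrt(10135) + 4027)^(1/3))/20) + 14*c/5


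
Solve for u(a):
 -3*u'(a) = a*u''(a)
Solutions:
 u(a) = C1 + C2/a^2


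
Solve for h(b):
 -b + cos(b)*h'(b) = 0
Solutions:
 h(b) = C1 + Integral(b/cos(b), b)


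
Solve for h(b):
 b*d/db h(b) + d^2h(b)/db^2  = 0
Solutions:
 h(b) = C1 + C2*erf(sqrt(2)*b/2)


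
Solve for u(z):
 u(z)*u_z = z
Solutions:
 u(z) = -sqrt(C1 + z^2)
 u(z) = sqrt(C1 + z^2)


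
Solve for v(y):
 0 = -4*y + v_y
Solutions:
 v(y) = C1 + 2*y^2


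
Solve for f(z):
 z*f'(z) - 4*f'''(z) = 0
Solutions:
 f(z) = C1 + Integral(C2*airyai(2^(1/3)*z/2) + C3*airybi(2^(1/3)*z/2), z)


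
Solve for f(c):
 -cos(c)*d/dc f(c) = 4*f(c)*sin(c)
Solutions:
 f(c) = C1*cos(c)^4


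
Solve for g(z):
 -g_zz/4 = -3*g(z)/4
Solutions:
 g(z) = C1*exp(-sqrt(3)*z) + C2*exp(sqrt(3)*z)


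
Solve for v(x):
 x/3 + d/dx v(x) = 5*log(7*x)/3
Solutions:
 v(x) = C1 - x^2/6 + 5*x*log(x)/3 - 5*x/3 + 5*x*log(7)/3


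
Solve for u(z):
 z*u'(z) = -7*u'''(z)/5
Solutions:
 u(z) = C1 + Integral(C2*airyai(-5^(1/3)*7^(2/3)*z/7) + C3*airybi(-5^(1/3)*7^(2/3)*z/7), z)


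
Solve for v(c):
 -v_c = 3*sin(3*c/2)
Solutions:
 v(c) = C1 + 2*cos(3*c/2)


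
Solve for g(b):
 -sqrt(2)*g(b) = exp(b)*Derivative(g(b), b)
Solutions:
 g(b) = C1*exp(sqrt(2)*exp(-b))


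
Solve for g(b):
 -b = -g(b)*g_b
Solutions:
 g(b) = -sqrt(C1 + b^2)
 g(b) = sqrt(C1 + b^2)


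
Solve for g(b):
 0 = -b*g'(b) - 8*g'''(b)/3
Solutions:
 g(b) = C1 + Integral(C2*airyai(-3^(1/3)*b/2) + C3*airybi(-3^(1/3)*b/2), b)


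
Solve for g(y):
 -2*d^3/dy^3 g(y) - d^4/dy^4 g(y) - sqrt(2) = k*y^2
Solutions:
 g(y) = C1 + C2*y + C3*y^2 + C4*exp(-2*y) - k*y^5/120 + k*y^4/48 + y^3*(-k - 2*sqrt(2))/24


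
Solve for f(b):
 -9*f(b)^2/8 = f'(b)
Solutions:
 f(b) = 8/(C1 + 9*b)


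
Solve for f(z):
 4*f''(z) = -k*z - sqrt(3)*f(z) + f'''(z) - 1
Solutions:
 f(z) = C1*exp(z*(-2^(2/3)*(27*sqrt(3) + sqrt(-16384 + (27*sqrt(3) + 128)^2) + 128)^(1/3) - 32*2^(1/3)/(27*sqrt(3) + sqrt(-16384 + (27*sqrt(3) + 128)^2) + 128)^(1/3) + 16)/12)*sin(2^(1/3)*sqrt(3)*z*(-2^(1/3)*(27*sqrt(3) + sqrt(-16384 + 729*(-128/27 - sqrt(3))^2) + 128)^(1/3) + 32/(27*sqrt(3) + sqrt(-16384 + 729*(-128/27 - sqrt(3))^2) + 128)^(1/3))/12) + C2*exp(z*(-2^(2/3)*(27*sqrt(3) + sqrt(-16384 + (27*sqrt(3) + 128)^2) + 128)^(1/3) - 32*2^(1/3)/(27*sqrt(3) + sqrt(-16384 + (27*sqrt(3) + 128)^2) + 128)^(1/3) + 16)/12)*cos(2^(1/3)*sqrt(3)*z*(-2^(1/3)*(27*sqrt(3) + sqrt(-16384 + 729*(-128/27 - sqrt(3))^2) + 128)^(1/3) + 32/(27*sqrt(3) + sqrt(-16384 + 729*(-128/27 - sqrt(3))^2) + 128)^(1/3))/12) + C3*exp(z*(32*2^(1/3)/(27*sqrt(3) + sqrt(-16384 + (27*sqrt(3) + 128)^2) + 128)^(1/3) + 8 + 2^(2/3)*(27*sqrt(3) + sqrt(-16384 + (27*sqrt(3) + 128)^2) + 128)^(1/3))/6) - sqrt(3)*k*z/3 - sqrt(3)/3


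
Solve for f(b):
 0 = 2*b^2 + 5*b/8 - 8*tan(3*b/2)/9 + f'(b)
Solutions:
 f(b) = C1 - 2*b^3/3 - 5*b^2/16 - 16*log(cos(3*b/2))/27


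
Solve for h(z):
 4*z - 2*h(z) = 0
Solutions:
 h(z) = 2*z


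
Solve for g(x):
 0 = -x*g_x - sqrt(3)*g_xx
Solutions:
 g(x) = C1 + C2*erf(sqrt(2)*3^(3/4)*x/6)


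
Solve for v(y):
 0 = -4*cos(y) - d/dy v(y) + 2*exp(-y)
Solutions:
 v(y) = C1 - 4*sin(y) - 2*exp(-y)


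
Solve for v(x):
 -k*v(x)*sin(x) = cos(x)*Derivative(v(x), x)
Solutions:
 v(x) = C1*exp(k*log(cos(x)))


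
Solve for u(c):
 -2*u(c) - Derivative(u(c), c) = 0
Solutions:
 u(c) = C1*exp(-2*c)


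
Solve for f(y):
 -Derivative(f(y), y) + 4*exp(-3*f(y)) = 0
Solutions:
 f(y) = log(C1 + 12*y)/3
 f(y) = log((-3^(1/3) - 3^(5/6)*I)*(C1 + 4*y)^(1/3)/2)
 f(y) = log((-3^(1/3) + 3^(5/6)*I)*(C1 + 4*y)^(1/3)/2)


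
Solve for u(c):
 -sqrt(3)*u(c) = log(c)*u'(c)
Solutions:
 u(c) = C1*exp(-sqrt(3)*li(c))


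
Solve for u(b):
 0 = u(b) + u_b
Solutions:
 u(b) = C1*exp(-b)


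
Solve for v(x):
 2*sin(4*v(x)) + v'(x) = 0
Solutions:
 v(x) = -acos((-C1 - exp(16*x))/(C1 - exp(16*x)))/4 + pi/2
 v(x) = acos((-C1 - exp(16*x))/(C1 - exp(16*x)))/4


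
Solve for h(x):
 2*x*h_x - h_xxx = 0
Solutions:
 h(x) = C1 + Integral(C2*airyai(2^(1/3)*x) + C3*airybi(2^(1/3)*x), x)


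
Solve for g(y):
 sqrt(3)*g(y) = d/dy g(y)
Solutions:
 g(y) = C1*exp(sqrt(3)*y)


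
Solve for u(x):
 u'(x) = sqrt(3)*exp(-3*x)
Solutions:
 u(x) = C1 - sqrt(3)*exp(-3*x)/3


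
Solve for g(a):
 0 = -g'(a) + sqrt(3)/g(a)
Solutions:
 g(a) = -sqrt(C1 + 2*sqrt(3)*a)
 g(a) = sqrt(C1 + 2*sqrt(3)*a)


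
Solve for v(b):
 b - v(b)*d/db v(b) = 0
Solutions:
 v(b) = -sqrt(C1 + b^2)
 v(b) = sqrt(C1 + b^2)


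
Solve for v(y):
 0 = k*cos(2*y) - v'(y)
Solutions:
 v(y) = C1 + k*sin(2*y)/2


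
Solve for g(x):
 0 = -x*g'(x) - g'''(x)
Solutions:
 g(x) = C1 + Integral(C2*airyai(-x) + C3*airybi(-x), x)


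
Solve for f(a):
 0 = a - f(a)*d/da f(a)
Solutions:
 f(a) = -sqrt(C1 + a^2)
 f(a) = sqrt(C1 + a^2)


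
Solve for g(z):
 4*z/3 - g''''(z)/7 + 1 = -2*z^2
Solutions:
 g(z) = C1 + C2*z + C3*z^2 + C4*z^3 + 7*z^6/180 + 7*z^5/90 + 7*z^4/24


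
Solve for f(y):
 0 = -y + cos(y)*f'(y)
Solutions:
 f(y) = C1 + Integral(y/cos(y), y)


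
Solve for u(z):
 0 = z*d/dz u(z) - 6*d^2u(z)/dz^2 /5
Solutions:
 u(z) = C1 + C2*erfi(sqrt(15)*z/6)


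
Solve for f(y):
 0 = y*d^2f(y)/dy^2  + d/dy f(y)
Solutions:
 f(y) = C1 + C2*log(y)


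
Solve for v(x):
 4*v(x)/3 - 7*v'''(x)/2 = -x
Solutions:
 v(x) = C3*exp(2*21^(2/3)*x/21) - 3*x/4 + (C1*sin(3^(1/6)*7^(2/3)*x/7) + C2*cos(3^(1/6)*7^(2/3)*x/7))*exp(-21^(2/3)*x/21)


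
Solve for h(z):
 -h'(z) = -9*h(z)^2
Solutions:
 h(z) = -1/(C1 + 9*z)


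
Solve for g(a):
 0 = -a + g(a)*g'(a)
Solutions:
 g(a) = -sqrt(C1 + a^2)
 g(a) = sqrt(C1 + a^2)


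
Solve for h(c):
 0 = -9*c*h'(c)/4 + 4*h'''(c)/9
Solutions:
 h(c) = C1 + Integral(C2*airyai(3*2^(2/3)*3^(1/3)*c/4) + C3*airybi(3*2^(2/3)*3^(1/3)*c/4), c)


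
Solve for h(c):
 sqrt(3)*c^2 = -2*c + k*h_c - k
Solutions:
 h(c) = C1 + sqrt(3)*c^3/(3*k) + c^2/k + c
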